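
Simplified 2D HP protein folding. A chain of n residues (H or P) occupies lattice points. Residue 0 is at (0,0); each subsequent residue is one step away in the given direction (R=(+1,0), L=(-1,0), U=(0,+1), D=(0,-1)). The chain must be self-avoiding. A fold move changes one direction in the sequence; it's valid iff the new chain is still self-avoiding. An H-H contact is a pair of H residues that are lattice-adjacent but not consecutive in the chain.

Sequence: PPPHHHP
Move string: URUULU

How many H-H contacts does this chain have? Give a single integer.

Answer: 0

Derivation:
Positions: [(0, 0), (0, 1), (1, 1), (1, 2), (1, 3), (0, 3), (0, 4)]
No H-H contacts found.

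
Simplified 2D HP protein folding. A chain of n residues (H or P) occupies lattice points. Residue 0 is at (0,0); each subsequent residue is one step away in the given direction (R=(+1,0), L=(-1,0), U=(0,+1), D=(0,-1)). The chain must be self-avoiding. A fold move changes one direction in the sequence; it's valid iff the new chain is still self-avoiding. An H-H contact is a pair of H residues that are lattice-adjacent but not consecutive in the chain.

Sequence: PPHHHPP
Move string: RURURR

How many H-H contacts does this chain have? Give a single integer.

Positions: [(0, 0), (1, 0), (1, 1), (2, 1), (2, 2), (3, 2), (4, 2)]
No H-H contacts found.

Answer: 0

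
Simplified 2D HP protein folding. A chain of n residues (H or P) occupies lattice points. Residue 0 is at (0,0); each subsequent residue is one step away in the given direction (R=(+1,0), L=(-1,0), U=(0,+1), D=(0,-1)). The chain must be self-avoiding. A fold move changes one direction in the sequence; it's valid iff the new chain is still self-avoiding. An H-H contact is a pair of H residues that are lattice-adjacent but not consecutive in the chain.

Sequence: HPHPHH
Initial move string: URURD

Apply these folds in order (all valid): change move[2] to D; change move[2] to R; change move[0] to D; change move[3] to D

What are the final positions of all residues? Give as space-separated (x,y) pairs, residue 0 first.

Answer: (0,0) (0,-1) (1,-1) (2,-1) (2,-2) (2,-3)

Derivation:
Initial moves: URURD
Fold: move[2]->D => URDRD (positions: [(0, 0), (0, 1), (1, 1), (1, 0), (2, 0), (2, -1)])
Fold: move[2]->R => URRRD (positions: [(0, 0), (0, 1), (1, 1), (2, 1), (3, 1), (3, 0)])
Fold: move[0]->D => DRRRD (positions: [(0, 0), (0, -1), (1, -1), (2, -1), (3, -1), (3, -2)])
Fold: move[3]->D => DRRDD (positions: [(0, 0), (0, -1), (1, -1), (2, -1), (2, -2), (2, -3)])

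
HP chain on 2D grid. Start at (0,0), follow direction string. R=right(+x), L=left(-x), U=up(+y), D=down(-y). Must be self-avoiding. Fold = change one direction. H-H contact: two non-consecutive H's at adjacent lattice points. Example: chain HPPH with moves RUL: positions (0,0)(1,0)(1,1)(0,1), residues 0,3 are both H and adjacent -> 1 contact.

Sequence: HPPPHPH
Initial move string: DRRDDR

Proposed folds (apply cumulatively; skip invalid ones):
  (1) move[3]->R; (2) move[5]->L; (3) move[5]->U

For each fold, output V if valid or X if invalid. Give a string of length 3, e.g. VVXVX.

Initial: DRRDDR -> [(0, 0), (0, -1), (1, -1), (2, -1), (2, -2), (2, -3), (3, -3)]
Fold 1: move[3]->R => DRRRDR VALID
Fold 2: move[5]->L => DRRRDL VALID
Fold 3: move[5]->U => DRRRDU INVALID (collision), skipped

Answer: VVX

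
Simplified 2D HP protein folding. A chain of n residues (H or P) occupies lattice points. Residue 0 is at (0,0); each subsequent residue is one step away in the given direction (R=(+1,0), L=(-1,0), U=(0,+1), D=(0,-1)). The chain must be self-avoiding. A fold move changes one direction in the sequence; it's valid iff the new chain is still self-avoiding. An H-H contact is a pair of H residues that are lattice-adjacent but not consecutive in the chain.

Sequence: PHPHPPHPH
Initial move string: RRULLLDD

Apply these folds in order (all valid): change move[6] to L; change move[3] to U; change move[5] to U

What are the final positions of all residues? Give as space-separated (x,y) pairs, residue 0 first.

Initial moves: RRULLLDD
Fold: move[6]->L => RRULLLLD (positions: [(0, 0), (1, 0), (2, 0), (2, 1), (1, 1), (0, 1), (-1, 1), (-2, 1), (-2, 0)])
Fold: move[3]->U => RRUULLLD (positions: [(0, 0), (1, 0), (2, 0), (2, 1), (2, 2), (1, 2), (0, 2), (-1, 2), (-1, 1)])
Fold: move[5]->U => RRUULULD (positions: [(0, 0), (1, 0), (2, 0), (2, 1), (2, 2), (1, 2), (1, 3), (0, 3), (0, 2)])

Answer: (0,0) (1,0) (2,0) (2,1) (2,2) (1,2) (1,3) (0,3) (0,2)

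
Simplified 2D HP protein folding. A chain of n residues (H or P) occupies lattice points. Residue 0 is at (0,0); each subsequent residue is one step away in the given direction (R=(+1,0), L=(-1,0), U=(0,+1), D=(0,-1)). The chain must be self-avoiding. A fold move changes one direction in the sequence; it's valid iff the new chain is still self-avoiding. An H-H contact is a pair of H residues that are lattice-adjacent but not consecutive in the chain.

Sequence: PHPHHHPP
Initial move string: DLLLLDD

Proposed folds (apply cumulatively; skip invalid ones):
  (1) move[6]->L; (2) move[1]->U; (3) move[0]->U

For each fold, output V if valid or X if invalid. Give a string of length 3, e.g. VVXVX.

Answer: VXV

Derivation:
Initial: DLLLLDD -> [(0, 0), (0, -1), (-1, -1), (-2, -1), (-3, -1), (-4, -1), (-4, -2), (-4, -3)]
Fold 1: move[6]->L => DLLLLDL VALID
Fold 2: move[1]->U => DULLLDL INVALID (collision), skipped
Fold 3: move[0]->U => ULLLLDL VALID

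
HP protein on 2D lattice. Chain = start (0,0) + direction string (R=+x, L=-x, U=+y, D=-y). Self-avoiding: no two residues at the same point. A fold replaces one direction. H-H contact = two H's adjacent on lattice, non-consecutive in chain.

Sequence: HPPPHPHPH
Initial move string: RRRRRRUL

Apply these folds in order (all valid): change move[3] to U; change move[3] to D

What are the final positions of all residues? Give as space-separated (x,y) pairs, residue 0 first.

Answer: (0,0) (1,0) (2,0) (3,0) (3,-1) (4,-1) (5,-1) (5,0) (4,0)

Derivation:
Initial moves: RRRRRRUL
Fold: move[3]->U => RRRURRUL (positions: [(0, 0), (1, 0), (2, 0), (3, 0), (3, 1), (4, 1), (5, 1), (5, 2), (4, 2)])
Fold: move[3]->D => RRRDRRUL (positions: [(0, 0), (1, 0), (2, 0), (3, 0), (3, -1), (4, -1), (5, -1), (5, 0), (4, 0)])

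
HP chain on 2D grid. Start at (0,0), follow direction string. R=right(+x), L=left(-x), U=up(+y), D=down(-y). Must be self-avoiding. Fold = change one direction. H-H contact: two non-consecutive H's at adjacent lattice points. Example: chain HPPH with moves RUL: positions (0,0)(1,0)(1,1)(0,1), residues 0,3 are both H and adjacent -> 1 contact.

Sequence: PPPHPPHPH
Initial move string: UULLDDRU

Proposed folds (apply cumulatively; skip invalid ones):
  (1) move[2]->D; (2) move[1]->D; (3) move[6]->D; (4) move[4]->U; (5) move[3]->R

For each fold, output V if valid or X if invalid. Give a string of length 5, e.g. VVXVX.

Initial: UULLDDRU -> [(0, 0), (0, 1), (0, 2), (-1, 2), (-2, 2), (-2, 1), (-2, 0), (-1, 0), (-1, 1)]
Fold 1: move[2]->D => UUDLDDRU INVALID (collision), skipped
Fold 2: move[1]->D => UDLLDDRU INVALID (collision), skipped
Fold 3: move[6]->D => UULLDDDU INVALID (collision), skipped
Fold 4: move[4]->U => UULLUDRU INVALID (collision), skipped
Fold 5: move[3]->R => UULRDDRU INVALID (collision), skipped

Answer: XXXXX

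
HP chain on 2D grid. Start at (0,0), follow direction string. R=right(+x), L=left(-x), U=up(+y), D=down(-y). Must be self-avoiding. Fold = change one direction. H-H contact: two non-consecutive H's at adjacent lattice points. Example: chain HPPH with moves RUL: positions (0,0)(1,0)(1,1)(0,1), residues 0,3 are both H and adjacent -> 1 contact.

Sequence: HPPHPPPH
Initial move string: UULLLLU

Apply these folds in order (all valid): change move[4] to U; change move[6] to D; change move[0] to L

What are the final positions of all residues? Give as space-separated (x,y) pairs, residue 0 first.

Answer: (0,0) (-1,0) (-1,1) (-2,1) (-3,1) (-3,2) (-4,2) (-4,1)

Derivation:
Initial moves: UULLLLU
Fold: move[4]->U => UULLULU (positions: [(0, 0), (0, 1), (0, 2), (-1, 2), (-2, 2), (-2, 3), (-3, 3), (-3, 4)])
Fold: move[6]->D => UULLULD (positions: [(0, 0), (0, 1), (0, 2), (-1, 2), (-2, 2), (-2, 3), (-3, 3), (-3, 2)])
Fold: move[0]->L => LULLULD (positions: [(0, 0), (-1, 0), (-1, 1), (-2, 1), (-3, 1), (-3, 2), (-4, 2), (-4, 1)])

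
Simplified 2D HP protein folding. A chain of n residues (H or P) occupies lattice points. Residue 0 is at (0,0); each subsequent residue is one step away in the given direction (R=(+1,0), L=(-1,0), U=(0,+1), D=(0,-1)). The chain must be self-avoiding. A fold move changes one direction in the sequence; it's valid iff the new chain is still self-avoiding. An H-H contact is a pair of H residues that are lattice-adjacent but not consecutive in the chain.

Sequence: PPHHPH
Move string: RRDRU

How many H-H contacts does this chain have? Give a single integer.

Answer: 1

Derivation:
Positions: [(0, 0), (1, 0), (2, 0), (2, -1), (3, -1), (3, 0)]
H-H contact: residue 2 @(2,0) - residue 5 @(3, 0)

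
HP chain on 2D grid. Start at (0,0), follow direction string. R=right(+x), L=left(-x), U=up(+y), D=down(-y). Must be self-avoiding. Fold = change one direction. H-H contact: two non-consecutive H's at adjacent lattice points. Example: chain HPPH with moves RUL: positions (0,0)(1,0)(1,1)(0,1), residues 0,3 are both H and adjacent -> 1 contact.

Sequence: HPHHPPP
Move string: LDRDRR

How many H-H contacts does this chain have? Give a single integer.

Positions: [(0, 0), (-1, 0), (-1, -1), (0, -1), (0, -2), (1, -2), (2, -2)]
H-H contact: residue 0 @(0,0) - residue 3 @(0, -1)

Answer: 1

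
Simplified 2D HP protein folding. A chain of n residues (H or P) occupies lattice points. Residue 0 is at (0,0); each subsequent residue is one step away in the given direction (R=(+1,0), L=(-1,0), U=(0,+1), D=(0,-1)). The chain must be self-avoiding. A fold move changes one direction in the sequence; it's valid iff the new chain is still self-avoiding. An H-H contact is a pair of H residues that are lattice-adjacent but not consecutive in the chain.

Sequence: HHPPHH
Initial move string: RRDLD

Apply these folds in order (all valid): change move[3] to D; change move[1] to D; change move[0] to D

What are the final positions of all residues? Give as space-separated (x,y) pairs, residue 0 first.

Initial moves: RRDLD
Fold: move[3]->D => RRDDD (positions: [(0, 0), (1, 0), (2, 0), (2, -1), (2, -2), (2, -3)])
Fold: move[1]->D => RDDDD (positions: [(0, 0), (1, 0), (1, -1), (1, -2), (1, -3), (1, -4)])
Fold: move[0]->D => DDDDD (positions: [(0, 0), (0, -1), (0, -2), (0, -3), (0, -4), (0, -5)])

Answer: (0,0) (0,-1) (0,-2) (0,-3) (0,-4) (0,-5)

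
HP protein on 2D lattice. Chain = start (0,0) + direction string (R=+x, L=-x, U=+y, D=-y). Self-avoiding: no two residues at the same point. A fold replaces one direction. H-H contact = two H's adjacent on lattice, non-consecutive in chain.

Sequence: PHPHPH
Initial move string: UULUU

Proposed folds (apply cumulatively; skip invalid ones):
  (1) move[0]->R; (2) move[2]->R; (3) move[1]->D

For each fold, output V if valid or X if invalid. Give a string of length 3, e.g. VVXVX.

Initial: UULUU -> [(0, 0), (0, 1), (0, 2), (-1, 2), (-1, 3), (-1, 4)]
Fold 1: move[0]->R => RULUU VALID
Fold 2: move[2]->R => RURUU VALID
Fold 3: move[1]->D => RDRUU VALID

Answer: VVV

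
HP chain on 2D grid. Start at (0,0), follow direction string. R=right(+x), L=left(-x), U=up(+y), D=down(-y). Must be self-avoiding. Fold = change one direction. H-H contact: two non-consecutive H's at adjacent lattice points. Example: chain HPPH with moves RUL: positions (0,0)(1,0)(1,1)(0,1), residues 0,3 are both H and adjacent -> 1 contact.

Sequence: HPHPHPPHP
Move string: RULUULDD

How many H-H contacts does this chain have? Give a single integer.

Answer: 1

Derivation:
Positions: [(0, 0), (1, 0), (1, 1), (0, 1), (0, 2), (0, 3), (-1, 3), (-1, 2), (-1, 1)]
H-H contact: residue 4 @(0,2) - residue 7 @(-1, 2)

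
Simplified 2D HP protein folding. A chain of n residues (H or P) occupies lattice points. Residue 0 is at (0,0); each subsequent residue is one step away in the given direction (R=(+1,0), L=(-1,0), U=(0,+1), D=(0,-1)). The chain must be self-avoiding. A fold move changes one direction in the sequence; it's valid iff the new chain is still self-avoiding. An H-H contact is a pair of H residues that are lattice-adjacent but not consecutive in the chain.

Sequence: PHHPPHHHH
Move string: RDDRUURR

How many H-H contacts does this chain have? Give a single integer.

Positions: [(0, 0), (1, 0), (1, -1), (1, -2), (2, -2), (2, -1), (2, 0), (3, 0), (4, 0)]
H-H contact: residue 1 @(1,0) - residue 6 @(2, 0)
H-H contact: residue 2 @(1,-1) - residue 5 @(2, -1)

Answer: 2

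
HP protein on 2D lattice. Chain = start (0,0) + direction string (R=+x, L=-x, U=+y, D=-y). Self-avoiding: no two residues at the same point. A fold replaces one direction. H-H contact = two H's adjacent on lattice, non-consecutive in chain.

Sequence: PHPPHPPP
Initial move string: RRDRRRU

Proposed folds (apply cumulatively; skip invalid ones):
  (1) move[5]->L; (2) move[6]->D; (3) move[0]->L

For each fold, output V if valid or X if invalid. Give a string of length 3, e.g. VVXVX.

Answer: XVX

Derivation:
Initial: RRDRRRU -> [(0, 0), (1, 0), (2, 0), (2, -1), (3, -1), (4, -1), (5, -1), (5, 0)]
Fold 1: move[5]->L => RRDRRLU INVALID (collision), skipped
Fold 2: move[6]->D => RRDRRRD VALID
Fold 3: move[0]->L => LRDRRRD INVALID (collision), skipped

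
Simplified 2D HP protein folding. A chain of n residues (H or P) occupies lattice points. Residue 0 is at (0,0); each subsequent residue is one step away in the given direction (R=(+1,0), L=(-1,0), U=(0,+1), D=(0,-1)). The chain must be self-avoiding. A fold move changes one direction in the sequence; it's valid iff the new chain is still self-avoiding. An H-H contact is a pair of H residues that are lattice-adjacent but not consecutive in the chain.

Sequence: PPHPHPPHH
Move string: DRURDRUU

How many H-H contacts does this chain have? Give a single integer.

Answer: 1

Derivation:
Positions: [(0, 0), (0, -1), (1, -1), (1, 0), (2, 0), (2, -1), (3, -1), (3, 0), (3, 1)]
H-H contact: residue 4 @(2,0) - residue 7 @(3, 0)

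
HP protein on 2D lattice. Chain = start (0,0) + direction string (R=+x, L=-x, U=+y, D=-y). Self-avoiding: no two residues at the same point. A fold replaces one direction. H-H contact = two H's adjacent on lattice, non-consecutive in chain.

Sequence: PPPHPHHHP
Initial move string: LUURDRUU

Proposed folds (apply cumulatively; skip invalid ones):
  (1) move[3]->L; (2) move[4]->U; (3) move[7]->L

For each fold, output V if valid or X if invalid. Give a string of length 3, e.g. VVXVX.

Initial: LUURDRUU -> [(0, 0), (-1, 0), (-1, 1), (-1, 2), (0, 2), (0, 1), (1, 1), (1, 2), (1, 3)]
Fold 1: move[3]->L => LUULDRUU INVALID (collision), skipped
Fold 2: move[4]->U => LUURURUU VALID
Fold 3: move[7]->L => LUURURUL VALID

Answer: XVV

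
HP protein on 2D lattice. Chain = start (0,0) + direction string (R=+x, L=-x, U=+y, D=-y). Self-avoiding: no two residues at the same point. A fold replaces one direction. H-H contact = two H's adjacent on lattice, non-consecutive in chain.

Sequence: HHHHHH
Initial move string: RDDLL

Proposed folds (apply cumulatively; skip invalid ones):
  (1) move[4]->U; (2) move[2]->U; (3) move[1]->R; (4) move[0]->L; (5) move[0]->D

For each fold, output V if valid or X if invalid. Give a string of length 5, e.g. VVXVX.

Answer: VXXVV

Derivation:
Initial: RDDLL -> [(0, 0), (1, 0), (1, -1), (1, -2), (0, -2), (-1, -2)]
Fold 1: move[4]->U => RDDLU VALID
Fold 2: move[2]->U => RDULU INVALID (collision), skipped
Fold 3: move[1]->R => RRDLU INVALID (collision), skipped
Fold 4: move[0]->L => LDDLU VALID
Fold 5: move[0]->D => DDDLU VALID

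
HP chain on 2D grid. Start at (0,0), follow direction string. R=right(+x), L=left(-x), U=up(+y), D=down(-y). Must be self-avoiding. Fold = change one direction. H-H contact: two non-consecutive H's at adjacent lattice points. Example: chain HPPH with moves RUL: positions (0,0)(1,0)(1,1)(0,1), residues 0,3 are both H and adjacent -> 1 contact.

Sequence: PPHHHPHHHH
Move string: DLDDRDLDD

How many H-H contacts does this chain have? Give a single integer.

Answer: 1

Derivation:
Positions: [(0, 0), (0, -1), (-1, -1), (-1, -2), (-1, -3), (0, -3), (0, -4), (-1, -4), (-1, -5), (-1, -6)]
H-H contact: residue 4 @(-1,-3) - residue 7 @(-1, -4)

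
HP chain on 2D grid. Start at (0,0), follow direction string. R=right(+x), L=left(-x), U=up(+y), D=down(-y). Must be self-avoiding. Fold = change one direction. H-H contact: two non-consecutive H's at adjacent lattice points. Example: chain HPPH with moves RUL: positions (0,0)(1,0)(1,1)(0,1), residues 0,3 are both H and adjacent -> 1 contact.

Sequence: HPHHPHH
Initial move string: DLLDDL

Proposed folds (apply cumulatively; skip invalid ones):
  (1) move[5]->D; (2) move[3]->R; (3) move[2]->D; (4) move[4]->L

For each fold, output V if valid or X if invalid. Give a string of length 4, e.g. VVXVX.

Initial: DLLDDL -> [(0, 0), (0, -1), (-1, -1), (-2, -1), (-2, -2), (-2, -3), (-3, -3)]
Fold 1: move[5]->D => DLLDDD VALID
Fold 2: move[3]->R => DLLRDD INVALID (collision), skipped
Fold 3: move[2]->D => DLDDDD VALID
Fold 4: move[4]->L => DLDDLD VALID

Answer: VXVV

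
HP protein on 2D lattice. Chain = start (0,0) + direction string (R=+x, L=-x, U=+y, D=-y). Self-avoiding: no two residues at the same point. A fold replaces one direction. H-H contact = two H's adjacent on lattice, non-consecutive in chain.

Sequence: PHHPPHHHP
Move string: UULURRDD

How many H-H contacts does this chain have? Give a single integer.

Positions: [(0, 0), (0, 1), (0, 2), (-1, 2), (-1, 3), (0, 3), (1, 3), (1, 2), (1, 1)]
H-H contact: residue 2 @(0,2) - residue 7 @(1, 2)
H-H contact: residue 2 @(0,2) - residue 5 @(0, 3)

Answer: 2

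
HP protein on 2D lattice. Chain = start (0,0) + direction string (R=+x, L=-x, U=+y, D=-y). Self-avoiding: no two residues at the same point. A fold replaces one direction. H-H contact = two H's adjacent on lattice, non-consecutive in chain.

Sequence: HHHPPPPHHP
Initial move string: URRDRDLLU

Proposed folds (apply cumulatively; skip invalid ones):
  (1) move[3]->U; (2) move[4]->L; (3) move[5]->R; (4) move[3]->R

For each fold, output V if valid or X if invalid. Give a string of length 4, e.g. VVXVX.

Initial: URRDRDLLU -> [(0, 0), (0, 1), (1, 1), (2, 1), (2, 0), (3, 0), (3, -1), (2, -1), (1, -1), (1, 0)]
Fold 1: move[3]->U => URRURDLLU INVALID (collision), skipped
Fold 2: move[4]->L => URRDLDLLU VALID
Fold 3: move[5]->R => URRDLRLLU INVALID (collision), skipped
Fold 4: move[3]->R => URRRLDLLU INVALID (collision), skipped

Answer: XVXX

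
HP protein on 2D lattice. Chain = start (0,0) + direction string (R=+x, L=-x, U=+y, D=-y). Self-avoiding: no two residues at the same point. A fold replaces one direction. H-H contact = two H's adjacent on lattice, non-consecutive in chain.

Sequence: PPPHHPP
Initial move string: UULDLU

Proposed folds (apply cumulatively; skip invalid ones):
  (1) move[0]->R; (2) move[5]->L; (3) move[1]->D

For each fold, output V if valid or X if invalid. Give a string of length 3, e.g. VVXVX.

Answer: XVX

Derivation:
Initial: UULDLU -> [(0, 0), (0, 1), (0, 2), (-1, 2), (-1, 1), (-2, 1), (-2, 2)]
Fold 1: move[0]->R => RULDLU INVALID (collision), skipped
Fold 2: move[5]->L => UULDLL VALID
Fold 3: move[1]->D => UDLDLL INVALID (collision), skipped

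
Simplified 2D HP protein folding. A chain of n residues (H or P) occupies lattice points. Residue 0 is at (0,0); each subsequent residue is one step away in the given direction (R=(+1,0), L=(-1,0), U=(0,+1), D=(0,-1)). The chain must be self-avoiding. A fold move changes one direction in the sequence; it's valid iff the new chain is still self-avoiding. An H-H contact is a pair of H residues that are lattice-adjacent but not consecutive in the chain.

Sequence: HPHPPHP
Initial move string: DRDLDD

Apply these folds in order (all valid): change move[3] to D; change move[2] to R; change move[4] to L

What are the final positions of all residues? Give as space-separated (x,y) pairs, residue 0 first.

Answer: (0,0) (0,-1) (1,-1) (2,-1) (2,-2) (1,-2) (1,-3)

Derivation:
Initial moves: DRDLDD
Fold: move[3]->D => DRDDDD (positions: [(0, 0), (0, -1), (1, -1), (1, -2), (1, -3), (1, -4), (1, -5)])
Fold: move[2]->R => DRRDDD (positions: [(0, 0), (0, -1), (1, -1), (2, -1), (2, -2), (2, -3), (2, -4)])
Fold: move[4]->L => DRRDLD (positions: [(0, 0), (0, -1), (1, -1), (2, -1), (2, -2), (1, -2), (1, -3)])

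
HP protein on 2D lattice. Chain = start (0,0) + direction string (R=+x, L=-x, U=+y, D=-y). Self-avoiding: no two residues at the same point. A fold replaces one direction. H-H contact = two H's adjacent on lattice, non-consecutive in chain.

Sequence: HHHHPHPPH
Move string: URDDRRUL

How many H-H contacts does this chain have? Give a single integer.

Positions: [(0, 0), (0, 1), (1, 1), (1, 0), (1, -1), (2, -1), (3, -1), (3, 0), (2, 0)]
H-H contact: residue 0 @(0,0) - residue 3 @(1, 0)
H-H contact: residue 3 @(1,0) - residue 8 @(2, 0)
H-H contact: residue 5 @(2,-1) - residue 8 @(2, 0)

Answer: 3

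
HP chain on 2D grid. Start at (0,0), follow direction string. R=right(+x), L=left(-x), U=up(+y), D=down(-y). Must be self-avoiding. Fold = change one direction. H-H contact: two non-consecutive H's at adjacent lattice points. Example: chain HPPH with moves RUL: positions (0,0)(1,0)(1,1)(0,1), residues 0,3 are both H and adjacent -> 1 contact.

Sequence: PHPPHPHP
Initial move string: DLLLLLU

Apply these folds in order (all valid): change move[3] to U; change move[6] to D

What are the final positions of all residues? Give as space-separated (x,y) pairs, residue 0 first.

Initial moves: DLLLLLU
Fold: move[3]->U => DLLULLU (positions: [(0, 0), (0, -1), (-1, -1), (-2, -1), (-2, 0), (-3, 0), (-4, 0), (-4, 1)])
Fold: move[6]->D => DLLULLD (positions: [(0, 0), (0, -1), (-1, -1), (-2, -1), (-2, 0), (-3, 0), (-4, 0), (-4, -1)])

Answer: (0,0) (0,-1) (-1,-1) (-2,-1) (-2,0) (-3,0) (-4,0) (-4,-1)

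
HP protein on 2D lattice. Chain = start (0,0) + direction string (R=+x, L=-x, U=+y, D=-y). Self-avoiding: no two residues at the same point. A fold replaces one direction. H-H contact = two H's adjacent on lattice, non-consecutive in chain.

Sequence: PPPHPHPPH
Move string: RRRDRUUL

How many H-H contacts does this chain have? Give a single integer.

Answer: 1

Derivation:
Positions: [(0, 0), (1, 0), (2, 0), (3, 0), (3, -1), (4, -1), (4, 0), (4, 1), (3, 1)]
H-H contact: residue 3 @(3,0) - residue 8 @(3, 1)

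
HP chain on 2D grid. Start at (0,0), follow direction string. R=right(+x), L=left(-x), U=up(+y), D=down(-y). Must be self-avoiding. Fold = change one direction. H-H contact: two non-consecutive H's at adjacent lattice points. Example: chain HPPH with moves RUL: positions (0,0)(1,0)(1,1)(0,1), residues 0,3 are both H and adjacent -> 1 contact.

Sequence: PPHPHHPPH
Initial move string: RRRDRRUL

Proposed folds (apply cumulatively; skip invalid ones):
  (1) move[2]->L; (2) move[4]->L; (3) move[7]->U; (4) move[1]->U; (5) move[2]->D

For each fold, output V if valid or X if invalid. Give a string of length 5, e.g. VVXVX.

Initial: RRRDRRUL -> [(0, 0), (1, 0), (2, 0), (3, 0), (3, -1), (4, -1), (5, -1), (5, 0), (4, 0)]
Fold 1: move[2]->L => RRLDRRUL INVALID (collision), skipped
Fold 2: move[4]->L => RRRDLRUL INVALID (collision), skipped
Fold 3: move[7]->U => RRRDRRUU VALID
Fold 4: move[1]->U => RURDRRUU VALID
Fold 5: move[2]->D => RUDDRRUU INVALID (collision), skipped

Answer: XXVVX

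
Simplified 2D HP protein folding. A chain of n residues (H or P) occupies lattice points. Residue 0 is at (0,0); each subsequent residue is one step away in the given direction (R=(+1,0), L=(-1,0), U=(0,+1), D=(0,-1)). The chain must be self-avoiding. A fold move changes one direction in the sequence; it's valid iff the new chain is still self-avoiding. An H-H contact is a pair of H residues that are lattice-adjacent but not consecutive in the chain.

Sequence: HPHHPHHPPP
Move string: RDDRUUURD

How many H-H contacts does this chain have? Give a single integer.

Positions: [(0, 0), (1, 0), (1, -1), (1, -2), (2, -2), (2, -1), (2, 0), (2, 1), (3, 1), (3, 0)]
H-H contact: residue 2 @(1,-1) - residue 5 @(2, -1)

Answer: 1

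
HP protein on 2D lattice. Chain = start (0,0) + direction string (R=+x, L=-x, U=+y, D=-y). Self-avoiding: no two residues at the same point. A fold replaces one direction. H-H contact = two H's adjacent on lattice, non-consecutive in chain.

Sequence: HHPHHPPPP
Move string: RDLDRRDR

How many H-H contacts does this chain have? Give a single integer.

Positions: [(0, 0), (1, 0), (1, -1), (0, -1), (0, -2), (1, -2), (2, -2), (2, -3), (3, -3)]
H-H contact: residue 0 @(0,0) - residue 3 @(0, -1)

Answer: 1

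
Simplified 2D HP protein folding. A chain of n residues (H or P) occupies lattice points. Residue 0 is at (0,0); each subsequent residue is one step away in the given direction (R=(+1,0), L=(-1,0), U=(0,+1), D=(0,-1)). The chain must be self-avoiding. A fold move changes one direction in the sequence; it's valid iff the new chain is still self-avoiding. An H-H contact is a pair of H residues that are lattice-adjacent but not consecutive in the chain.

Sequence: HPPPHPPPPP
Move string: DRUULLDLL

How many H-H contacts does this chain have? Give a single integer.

Answer: 0

Derivation:
Positions: [(0, 0), (0, -1), (1, -1), (1, 0), (1, 1), (0, 1), (-1, 1), (-1, 0), (-2, 0), (-3, 0)]
No H-H contacts found.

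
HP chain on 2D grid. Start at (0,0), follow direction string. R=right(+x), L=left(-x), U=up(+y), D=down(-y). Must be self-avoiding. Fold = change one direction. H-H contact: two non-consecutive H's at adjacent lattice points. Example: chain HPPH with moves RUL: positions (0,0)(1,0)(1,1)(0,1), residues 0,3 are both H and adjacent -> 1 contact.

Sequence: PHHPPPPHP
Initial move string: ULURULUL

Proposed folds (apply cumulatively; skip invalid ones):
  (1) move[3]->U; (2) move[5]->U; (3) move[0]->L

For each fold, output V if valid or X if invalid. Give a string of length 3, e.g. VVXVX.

Initial: ULURULUL -> [(0, 0), (0, 1), (-1, 1), (-1, 2), (0, 2), (0, 3), (-1, 3), (-1, 4), (-2, 4)]
Fold 1: move[3]->U => ULUUULUL VALID
Fold 2: move[5]->U => ULUUUUUL VALID
Fold 3: move[0]->L => LLUUUUUL VALID

Answer: VVV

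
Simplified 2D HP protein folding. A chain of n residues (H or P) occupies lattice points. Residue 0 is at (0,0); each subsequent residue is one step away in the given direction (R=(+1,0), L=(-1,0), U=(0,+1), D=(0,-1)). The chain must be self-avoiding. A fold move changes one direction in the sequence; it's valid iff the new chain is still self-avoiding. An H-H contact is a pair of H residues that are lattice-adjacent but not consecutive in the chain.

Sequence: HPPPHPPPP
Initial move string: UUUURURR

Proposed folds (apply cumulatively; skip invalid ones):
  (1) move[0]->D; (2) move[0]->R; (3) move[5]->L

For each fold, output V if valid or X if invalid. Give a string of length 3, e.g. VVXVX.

Answer: XVX

Derivation:
Initial: UUUURURR -> [(0, 0), (0, 1), (0, 2), (0, 3), (0, 4), (1, 4), (1, 5), (2, 5), (3, 5)]
Fold 1: move[0]->D => DUUURURR INVALID (collision), skipped
Fold 2: move[0]->R => RUUURURR VALID
Fold 3: move[5]->L => RUUURLRR INVALID (collision), skipped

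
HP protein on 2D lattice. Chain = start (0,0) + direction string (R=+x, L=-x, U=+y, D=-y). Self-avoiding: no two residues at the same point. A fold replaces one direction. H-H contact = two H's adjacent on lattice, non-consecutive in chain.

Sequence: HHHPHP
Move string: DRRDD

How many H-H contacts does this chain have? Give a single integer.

Answer: 0

Derivation:
Positions: [(0, 0), (0, -1), (1, -1), (2, -1), (2, -2), (2, -3)]
No H-H contacts found.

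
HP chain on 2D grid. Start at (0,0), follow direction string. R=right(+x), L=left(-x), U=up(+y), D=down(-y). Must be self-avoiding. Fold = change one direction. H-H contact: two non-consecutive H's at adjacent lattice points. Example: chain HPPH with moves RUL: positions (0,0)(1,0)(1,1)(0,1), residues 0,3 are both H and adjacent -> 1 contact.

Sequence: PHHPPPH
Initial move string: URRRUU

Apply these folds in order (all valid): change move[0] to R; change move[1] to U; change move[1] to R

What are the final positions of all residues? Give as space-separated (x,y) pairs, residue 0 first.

Answer: (0,0) (1,0) (2,0) (3,0) (4,0) (4,1) (4,2)

Derivation:
Initial moves: URRRUU
Fold: move[0]->R => RRRRUU (positions: [(0, 0), (1, 0), (2, 0), (3, 0), (4, 0), (4, 1), (4, 2)])
Fold: move[1]->U => RURRUU (positions: [(0, 0), (1, 0), (1, 1), (2, 1), (3, 1), (3, 2), (3, 3)])
Fold: move[1]->R => RRRRUU (positions: [(0, 0), (1, 0), (2, 0), (3, 0), (4, 0), (4, 1), (4, 2)])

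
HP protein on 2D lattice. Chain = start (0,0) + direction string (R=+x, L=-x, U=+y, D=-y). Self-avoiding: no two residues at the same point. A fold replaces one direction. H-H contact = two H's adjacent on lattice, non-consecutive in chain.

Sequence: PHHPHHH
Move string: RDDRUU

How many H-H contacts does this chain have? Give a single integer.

Positions: [(0, 0), (1, 0), (1, -1), (1, -2), (2, -2), (2, -1), (2, 0)]
H-H contact: residue 1 @(1,0) - residue 6 @(2, 0)
H-H contact: residue 2 @(1,-1) - residue 5 @(2, -1)

Answer: 2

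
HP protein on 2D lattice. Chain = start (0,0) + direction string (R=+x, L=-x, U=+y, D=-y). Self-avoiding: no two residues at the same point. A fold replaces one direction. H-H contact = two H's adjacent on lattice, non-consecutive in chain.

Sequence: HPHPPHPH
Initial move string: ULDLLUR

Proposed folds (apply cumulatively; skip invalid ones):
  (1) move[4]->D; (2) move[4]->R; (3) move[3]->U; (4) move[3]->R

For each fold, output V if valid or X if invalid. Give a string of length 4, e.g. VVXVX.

Answer: XXXX

Derivation:
Initial: ULDLLUR -> [(0, 0), (0, 1), (-1, 1), (-1, 0), (-2, 0), (-3, 0), (-3, 1), (-2, 1)]
Fold 1: move[4]->D => ULDLDUR INVALID (collision), skipped
Fold 2: move[4]->R => ULDLRUR INVALID (collision), skipped
Fold 3: move[3]->U => ULDULUR INVALID (collision), skipped
Fold 4: move[3]->R => ULDRLUR INVALID (collision), skipped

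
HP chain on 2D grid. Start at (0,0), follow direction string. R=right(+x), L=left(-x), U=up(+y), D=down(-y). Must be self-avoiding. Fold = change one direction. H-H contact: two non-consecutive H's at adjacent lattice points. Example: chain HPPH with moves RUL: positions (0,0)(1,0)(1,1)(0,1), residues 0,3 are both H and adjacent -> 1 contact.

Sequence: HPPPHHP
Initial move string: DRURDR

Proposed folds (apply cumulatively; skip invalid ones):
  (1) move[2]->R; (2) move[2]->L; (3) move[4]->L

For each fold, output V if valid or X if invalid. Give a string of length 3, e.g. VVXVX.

Answer: VXX

Derivation:
Initial: DRURDR -> [(0, 0), (0, -1), (1, -1), (1, 0), (2, 0), (2, -1), (3, -1)]
Fold 1: move[2]->R => DRRRDR VALID
Fold 2: move[2]->L => DRLRDR INVALID (collision), skipped
Fold 3: move[4]->L => DRRRLR INVALID (collision), skipped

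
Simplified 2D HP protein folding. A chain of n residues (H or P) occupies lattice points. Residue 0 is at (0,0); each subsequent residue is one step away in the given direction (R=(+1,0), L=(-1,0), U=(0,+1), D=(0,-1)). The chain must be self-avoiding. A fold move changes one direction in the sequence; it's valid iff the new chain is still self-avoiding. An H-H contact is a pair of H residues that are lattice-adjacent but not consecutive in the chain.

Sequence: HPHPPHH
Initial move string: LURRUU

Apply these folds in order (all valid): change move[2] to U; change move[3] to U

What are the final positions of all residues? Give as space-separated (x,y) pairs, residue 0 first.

Initial moves: LURRUU
Fold: move[2]->U => LUURUU (positions: [(0, 0), (-1, 0), (-1, 1), (-1, 2), (0, 2), (0, 3), (0, 4)])
Fold: move[3]->U => LUUUUU (positions: [(0, 0), (-1, 0), (-1, 1), (-1, 2), (-1, 3), (-1, 4), (-1, 5)])

Answer: (0,0) (-1,0) (-1,1) (-1,2) (-1,3) (-1,4) (-1,5)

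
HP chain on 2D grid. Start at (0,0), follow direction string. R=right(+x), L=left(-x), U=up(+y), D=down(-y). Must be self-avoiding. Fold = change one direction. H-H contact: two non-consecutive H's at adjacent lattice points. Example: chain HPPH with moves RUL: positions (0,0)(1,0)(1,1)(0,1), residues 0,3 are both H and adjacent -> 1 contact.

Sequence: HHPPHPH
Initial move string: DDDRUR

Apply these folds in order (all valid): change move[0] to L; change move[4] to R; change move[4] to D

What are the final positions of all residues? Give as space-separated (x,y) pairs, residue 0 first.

Initial moves: DDDRUR
Fold: move[0]->L => LDDRUR (positions: [(0, 0), (-1, 0), (-1, -1), (-1, -2), (0, -2), (0, -1), (1, -1)])
Fold: move[4]->R => LDDRRR (positions: [(0, 0), (-1, 0), (-1, -1), (-1, -2), (0, -2), (1, -2), (2, -2)])
Fold: move[4]->D => LDDRDR (positions: [(0, 0), (-1, 0), (-1, -1), (-1, -2), (0, -2), (0, -3), (1, -3)])

Answer: (0,0) (-1,0) (-1,-1) (-1,-2) (0,-2) (0,-3) (1,-3)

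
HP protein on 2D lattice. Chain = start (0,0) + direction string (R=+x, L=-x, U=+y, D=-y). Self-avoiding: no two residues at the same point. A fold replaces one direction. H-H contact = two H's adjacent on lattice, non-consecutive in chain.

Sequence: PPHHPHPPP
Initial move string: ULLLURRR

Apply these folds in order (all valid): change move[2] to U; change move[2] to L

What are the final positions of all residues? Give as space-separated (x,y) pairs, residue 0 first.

Answer: (0,0) (0,1) (-1,1) (-2,1) (-3,1) (-3,2) (-2,2) (-1,2) (0,2)

Derivation:
Initial moves: ULLLURRR
Fold: move[2]->U => ULULURRR (positions: [(0, 0), (0, 1), (-1, 1), (-1, 2), (-2, 2), (-2, 3), (-1, 3), (0, 3), (1, 3)])
Fold: move[2]->L => ULLLURRR (positions: [(0, 0), (0, 1), (-1, 1), (-2, 1), (-3, 1), (-3, 2), (-2, 2), (-1, 2), (0, 2)])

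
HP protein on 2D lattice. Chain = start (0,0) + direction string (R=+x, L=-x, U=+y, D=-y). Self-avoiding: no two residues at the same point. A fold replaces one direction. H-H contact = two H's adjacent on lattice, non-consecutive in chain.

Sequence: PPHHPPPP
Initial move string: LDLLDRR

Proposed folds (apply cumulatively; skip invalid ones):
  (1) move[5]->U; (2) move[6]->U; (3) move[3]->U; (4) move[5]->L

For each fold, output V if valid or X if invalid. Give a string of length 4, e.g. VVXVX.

Initial: LDLLDRR -> [(0, 0), (-1, 0), (-1, -1), (-2, -1), (-3, -1), (-3, -2), (-2, -2), (-1, -2)]
Fold 1: move[5]->U => LDLLDUR INVALID (collision), skipped
Fold 2: move[6]->U => LDLLDRU INVALID (collision), skipped
Fold 3: move[3]->U => LDLUDRR INVALID (collision), skipped
Fold 4: move[5]->L => LDLLDLR INVALID (collision), skipped

Answer: XXXX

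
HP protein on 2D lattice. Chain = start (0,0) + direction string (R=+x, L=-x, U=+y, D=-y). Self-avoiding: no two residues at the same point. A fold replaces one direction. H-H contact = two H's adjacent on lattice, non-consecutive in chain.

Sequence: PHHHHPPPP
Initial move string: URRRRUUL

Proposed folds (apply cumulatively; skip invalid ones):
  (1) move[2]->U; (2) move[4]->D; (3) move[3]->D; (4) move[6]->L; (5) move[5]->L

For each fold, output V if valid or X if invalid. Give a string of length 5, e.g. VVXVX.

Answer: VXXVX

Derivation:
Initial: URRRRUUL -> [(0, 0), (0, 1), (1, 1), (2, 1), (3, 1), (4, 1), (4, 2), (4, 3), (3, 3)]
Fold 1: move[2]->U => URURRUUL VALID
Fold 2: move[4]->D => URURDUUL INVALID (collision), skipped
Fold 3: move[3]->D => URUDRUUL INVALID (collision), skipped
Fold 4: move[6]->L => URURRULL VALID
Fold 5: move[5]->L => URURRLLL INVALID (collision), skipped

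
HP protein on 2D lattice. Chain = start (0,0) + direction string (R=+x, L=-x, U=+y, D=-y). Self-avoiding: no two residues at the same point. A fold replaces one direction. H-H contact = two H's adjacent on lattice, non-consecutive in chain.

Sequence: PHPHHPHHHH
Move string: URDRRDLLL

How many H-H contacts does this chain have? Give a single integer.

Answer: 2

Derivation:
Positions: [(0, 0), (0, 1), (1, 1), (1, 0), (2, 0), (3, 0), (3, -1), (2, -1), (1, -1), (0, -1)]
H-H contact: residue 3 @(1,0) - residue 8 @(1, -1)
H-H contact: residue 4 @(2,0) - residue 7 @(2, -1)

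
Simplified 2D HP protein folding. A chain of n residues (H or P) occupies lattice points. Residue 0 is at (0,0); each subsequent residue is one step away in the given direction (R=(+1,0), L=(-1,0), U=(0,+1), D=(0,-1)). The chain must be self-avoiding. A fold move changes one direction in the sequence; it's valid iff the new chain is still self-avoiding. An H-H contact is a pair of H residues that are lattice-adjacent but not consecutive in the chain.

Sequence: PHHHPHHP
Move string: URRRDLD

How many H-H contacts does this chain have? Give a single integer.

Answer: 1

Derivation:
Positions: [(0, 0), (0, 1), (1, 1), (2, 1), (3, 1), (3, 0), (2, 0), (2, -1)]
H-H contact: residue 3 @(2,1) - residue 6 @(2, 0)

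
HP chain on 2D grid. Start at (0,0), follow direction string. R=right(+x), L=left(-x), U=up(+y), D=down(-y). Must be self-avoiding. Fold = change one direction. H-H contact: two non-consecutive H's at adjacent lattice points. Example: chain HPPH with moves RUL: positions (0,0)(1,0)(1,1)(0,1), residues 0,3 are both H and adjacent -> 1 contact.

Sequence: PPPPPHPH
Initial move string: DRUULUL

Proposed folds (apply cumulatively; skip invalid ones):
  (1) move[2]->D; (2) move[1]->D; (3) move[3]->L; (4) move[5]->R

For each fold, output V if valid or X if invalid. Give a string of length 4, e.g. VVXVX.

Answer: XXXX

Derivation:
Initial: DRUULUL -> [(0, 0), (0, -1), (1, -1), (1, 0), (1, 1), (0, 1), (0, 2), (-1, 2)]
Fold 1: move[2]->D => DRDULUL INVALID (collision), skipped
Fold 2: move[1]->D => DDUULUL INVALID (collision), skipped
Fold 3: move[3]->L => DRULLUL INVALID (collision), skipped
Fold 4: move[5]->R => DRUULRL INVALID (collision), skipped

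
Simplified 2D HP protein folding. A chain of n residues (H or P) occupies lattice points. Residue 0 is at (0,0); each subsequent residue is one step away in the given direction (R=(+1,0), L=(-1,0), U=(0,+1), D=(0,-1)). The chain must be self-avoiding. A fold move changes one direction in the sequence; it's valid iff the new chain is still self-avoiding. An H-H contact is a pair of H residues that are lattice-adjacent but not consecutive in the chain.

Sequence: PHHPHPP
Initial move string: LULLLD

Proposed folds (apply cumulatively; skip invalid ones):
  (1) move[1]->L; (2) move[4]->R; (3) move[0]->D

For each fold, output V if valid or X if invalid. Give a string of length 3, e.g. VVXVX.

Initial: LULLLD -> [(0, 0), (-1, 0), (-1, 1), (-2, 1), (-3, 1), (-4, 1), (-4, 0)]
Fold 1: move[1]->L => LLLLLD VALID
Fold 2: move[4]->R => LLLLRD INVALID (collision), skipped
Fold 3: move[0]->D => DLLLLD VALID

Answer: VXV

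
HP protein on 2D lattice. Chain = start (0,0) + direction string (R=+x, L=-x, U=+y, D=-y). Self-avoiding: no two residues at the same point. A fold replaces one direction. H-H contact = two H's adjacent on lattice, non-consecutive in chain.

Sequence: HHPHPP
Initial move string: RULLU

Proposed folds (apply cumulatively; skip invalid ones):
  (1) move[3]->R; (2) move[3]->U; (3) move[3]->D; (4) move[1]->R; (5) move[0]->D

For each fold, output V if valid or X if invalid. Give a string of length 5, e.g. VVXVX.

Answer: XVXXX

Derivation:
Initial: RULLU -> [(0, 0), (1, 0), (1, 1), (0, 1), (-1, 1), (-1, 2)]
Fold 1: move[3]->R => RULRU INVALID (collision), skipped
Fold 2: move[3]->U => RULUU VALID
Fold 3: move[3]->D => RULDU INVALID (collision), skipped
Fold 4: move[1]->R => RRLUU INVALID (collision), skipped
Fold 5: move[0]->D => DULUU INVALID (collision), skipped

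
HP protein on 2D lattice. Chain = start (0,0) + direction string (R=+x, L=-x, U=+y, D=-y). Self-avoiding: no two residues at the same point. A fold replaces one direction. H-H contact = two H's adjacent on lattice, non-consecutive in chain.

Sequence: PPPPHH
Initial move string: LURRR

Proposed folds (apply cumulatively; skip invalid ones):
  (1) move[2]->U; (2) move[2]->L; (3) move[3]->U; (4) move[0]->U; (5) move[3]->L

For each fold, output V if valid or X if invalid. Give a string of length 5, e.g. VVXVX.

Answer: VXVVX

Derivation:
Initial: LURRR -> [(0, 0), (-1, 0), (-1, 1), (0, 1), (1, 1), (2, 1)]
Fold 1: move[2]->U => LUURR VALID
Fold 2: move[2]->L => LULRR INVALID (collision), skipped
Fold 3: move[3]->U => LUUUR VALID
Fold 4: move[0]->U => UUUUR VALID
Fold 5: move[3]->L => UUULR INVALID (collision), skipped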